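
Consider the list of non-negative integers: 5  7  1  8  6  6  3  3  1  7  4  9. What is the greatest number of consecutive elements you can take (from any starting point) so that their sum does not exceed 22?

Extend to the right; shrink from the left whenever the sum exceeds 22:
add 5: [5] sum 5, len 1
add 7: [5, 7] sum 12, len 2
add 1: [5, 7, 1] sum 13, len 3
add 8: [5, 7, 1, 8] sum 21, len 4
add 6: [7, 1, 8, 6] sum 22, len 4
add 6: [1, 8, 6, 6] sum 21, len 4
add 3: [6, 6, 3] sum 15, len 3
add 3: [6, 6, 3, 3] sum 18, len 4
add 1: [6, 6, 3, 3, 1] sum 19, len 5
add 7: [6, 3, 3, 1, 7] sum 20, len 5
add 4: [3, 3, 1, 7, 4] sum 18, len 5
add 9: [1, 7, 4, 9] sum 21, len 4
Longest length seen: 5.

5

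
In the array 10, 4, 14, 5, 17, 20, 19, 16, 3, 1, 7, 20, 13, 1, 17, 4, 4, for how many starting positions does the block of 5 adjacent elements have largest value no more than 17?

2

(10, 4, 14, 5, 17) → max 17  ≤ 17 ✓
(4, 14, 5, 17, 20) → max 20
(14, 5, 17, 20, 19) → max 20
(5, 17, 20, 19, 16) → max 20
(17, 20, 19, 16, 3) → max 20
(20, 19, 16, 3, 1) → max 20
(19, 16, 3, 1, 7) → max 19
(16, 3, 1, 7, 20) → max 20
(3, 1, 7, 20, 13) → max 20
(1, 7, 20, 13, 1) → max 20
(7, 20, 13, 1, 17) → max 20
(20, 13, 1, 17, 4) → max 20
(13, 1, 17, 4, 4) → max 17  ≤ 17 ✓
2 windows satisfy the condition.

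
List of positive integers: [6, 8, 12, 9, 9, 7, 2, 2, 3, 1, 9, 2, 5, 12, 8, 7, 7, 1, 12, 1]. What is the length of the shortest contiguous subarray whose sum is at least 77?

13

add 6: running sum 6 < 77
add 8: running sum 14 < 77
add 12: running sum 26 < 77
add 9: running sum 35 < 77
add 9: running sum 44 < 77
add 7: running sum 51 < 77
add 2: running sum 53 < 77
add 2: running sum 55 < 77
add 3: running sum 58 < 77
add 1: running sum 59 < 77
add 9: running sum 68 < 77
add 2: running sum 70 < 77
add 5: running sum 75 < 77
add 12: shortest ending here [8, 12, 9, 9, 7, 2, 2, 3, 1, 9, 2, 5, 12] sum 81, len 13
add 8: shortest ending here [12, 9, 9, 7, 2, 2, 3, 1, 9, 2, 5, 12, 8] sum 81, len 13
add 7: shortest ending here [12, 9, 9, 7, 2, 2, 3, 1, 9, 2, 5, 12, 8, 7] sum 88, len 14
add 7: shortest ending here [9, 9, 7, 2, 2, 3, 1, 9, 2, 5, 12, 8, 7, 7] sum 83, len 14
add 1: shortest ending here [9, 9, 7, 2, 2, 3, 1, 9, 2, 5, 12, 8, 7, 7, 1] sum 84, len 15
add 12: shortest ending here [7, 2, 2, 3, 1, 9, 2, 5, 12, 8, 7, 7, 1, 12] sum 78, len 14
add 1: shortest ending here [7, 2, 2, 3, 1, 9, 2, 5, 12, 8, 7, 7, 1, 12, 1] sum 79, len 15
Shortest qualifying length: 13.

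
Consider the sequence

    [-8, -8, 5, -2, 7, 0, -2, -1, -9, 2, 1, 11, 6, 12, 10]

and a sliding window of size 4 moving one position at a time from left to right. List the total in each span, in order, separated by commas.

Sliding a size-4 window across the 15 values:
[-8, -8, 5, -2] → sum -13
[-8, 5, -2, 7] → sum 2
[5, -2, 7, 0] → sum 10
[-2, 7, 0, -2] → sum 3
[7, 0, -2, -1] → sum 4
[0, -2, -1, -9] → sum -12
[-2, -1, -9, 2] → sum -10
[-1, -9, 2, 1] → sum -7
[-9, 2, 1, 11] → sum 5
[2, 1, 11, 6] → sum 20
[1, 11, 6, 12] → sum 30
[11, 6, 12, 10] → sum 39

-13, 2, 10, 3, 4, -12, -10, -7, 5, 20, 30, 39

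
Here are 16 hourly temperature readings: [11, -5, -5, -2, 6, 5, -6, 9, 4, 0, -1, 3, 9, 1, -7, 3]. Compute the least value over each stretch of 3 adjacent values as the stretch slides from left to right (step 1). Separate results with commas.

Sliding a size-3 window across the 16 values:
(11, -5, -5) → min -5
(-5, -5, -2) → min -5
(-5, -2, 6) → min -5
(-2, 6, 5) → min -2
(6, 5, -6) → min -6
(5, -6, 9) → min -6
(-6, 9, 4) → min -6
(9, 4, 0) → min 0
(4, 0, -1) → min -1
(0, -1, 3) → min -1
(-1, 3, 9) → min -1
(3, 9, 1) → min 1
(9, 1, -7) → min -7
(1, -7, 3) → min -7

-5, -5, -5, -2, -6, -6, -6, 0, -1, -1, -1, 1, -7, -7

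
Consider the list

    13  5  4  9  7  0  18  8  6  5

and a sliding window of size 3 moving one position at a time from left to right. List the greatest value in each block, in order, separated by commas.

Sliding a size-3 window across the 10 values:
(13, 5, 4) → max 13
(5, 4, 9) → max 9
(4, 9, 7) → max 9
(9, 7, 0) → max 9
(7, 0, 18) → max 18
(0, 18, 8) → max 18
(18, 8, 6) → max 18
(8, 6, 5) → max 8

13, 9, 9, 9, 18, 18, 18, 8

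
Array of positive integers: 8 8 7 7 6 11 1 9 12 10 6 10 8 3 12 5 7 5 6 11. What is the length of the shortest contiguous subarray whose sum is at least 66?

add 8: running sum 8 < 66
add 8: running sum 16 < 66
add 7: running sum 23 < 66
add 7: running sum 30 < 66
add 6: running sum 36 < 66
add 11: running sum 47 < 66
add 1: running sum 48 < 66
add 9: running sum 57 < 66
end 8: [8, 8, 7, 7, 6, 11, 1, 9, 12] sum 69, len 9
end 9: [8, 7, 7, 6, 11, 1, 9, 12, 10] sum 71, len 9
end 10: [7, 7, 6, 11, 1, 9, 12, 10, 6] sum 69, len 9
end 11: [7, 6, 11, 1, 9, 12, 10, 6, 10] sum 72, len 9
end 12: [11, 1, 9, 12, 10, 6, 10, 8] sum 67, len 8
end 13: [11, 1, 9, 12, 10, 6, 10, 8, 3] sum 70, len 9
end 14: [9, 12, 10, 6, 10, 8, 3, 12] sum 70, len 8
end 15: [12, 10, 6, 10, 8, 3, 12, 5] sum 66, len 8
end 16: [12, 10, 6, 10, 8, 3, 12, 5, 7] sum 73, len 9
end 17: [10, 6, 10, 8, 3, 12, 5, 7, 5] sum 66, len 9
end 18: [10, 6, 10, 8, 3, 12, 5, 7, 5, 6] sum 72, len 10
end 19: [10, 8, 3, 12, 5, 7, 5, 6, 11] sum 67, len 9
Shortest qualifying length: 8.

8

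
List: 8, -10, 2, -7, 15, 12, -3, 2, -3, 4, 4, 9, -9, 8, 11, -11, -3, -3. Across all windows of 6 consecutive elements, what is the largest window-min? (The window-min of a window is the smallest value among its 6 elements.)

-3

[8, -10, 2, -7, 15, 12] → min -10
[-10, 2, -7, 15, 12, -3] → min -10
[2, -7, 15, 12, -3, 2] → min -7
[-7, 15, 12, -3, 2, -3] → min -7
[15, 12, -3, 2, -3, 4] → min -3
[12, -3, 2, -3, 4, 4] → min -3
[-3, 2, -3, 4, 4, 9] → min -3
[2, -3, 4, 4, 9, -9] → min -9
[-3, 4, 4, 9, -9, 8] → min -9
[4, 4, 9, -9, 8, 11] → min -9
[4, 9, -9, 8, 11, -11] → min -11
[9, -9, 8, 11, -11, -3] → min -11
[-9, 8, 11, -11, -3, -3] → min -11
Largest of these is -3.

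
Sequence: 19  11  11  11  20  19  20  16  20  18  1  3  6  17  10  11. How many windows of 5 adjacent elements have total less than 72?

5

(19, 11, 11, 11, 20) → sum 72
(11, 11, 11, 20, 19) → sum 72
(11, 11, 20, 19, 20) → sum 81
(11, 20, 19, 20, 16) → sum 86
(20, 19, 20, 16, 20) → sum 95
(19, 20, 16, 20, 18) → sum 93
(20, 16, 20, 18, 1) → sum 75
(16, 20, 18, 1, 3) → sum 58  < 72 ✓
(20, 18, 1, 3, 6) → sum 48  < 72 ✓
(18, 1, 3, 6, 17) → sum 45  < 72 ✓
(1, 3, 6, 17, 10) → sum 37  < 72 ✓
(3, 6, 17, 10, 11) → sum 47  < 72 ✓
5 windows satisfy the condition.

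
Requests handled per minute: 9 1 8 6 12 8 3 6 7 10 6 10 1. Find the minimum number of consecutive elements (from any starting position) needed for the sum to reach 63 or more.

add 9: running sum 9 < 63
add 1: running sum 10 < 63
add 8: running sum 18 < 63
add 6: running sum 24 < 63
add 12: running sum 36 < 63
add 8: running sum 44 < 63
add 3: running sum 47 < 63
add 6: running sum 53 < 63
add 7: running sum 60 < 63
end 9: [9, 1, 8, 6, 12, 8, 3, 6, 7, 10] sum 70, len 10
end 10: [8, 6, 12, 8, 3, 6, 7, 10, 6] sum 66, len 9
end 11: [6, 12, 8, 3, 6, 7, 10, 6, 10] sum 68, len 9
end 12: [12, 8, 3, 6, 7, 10, 6, 10, 1] sum 63, len 9
Shortest qualifying length: 9.

9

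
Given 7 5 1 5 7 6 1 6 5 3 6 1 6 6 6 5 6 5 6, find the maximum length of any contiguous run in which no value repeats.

add 7: [7] len 1
add 5: [7, 5] len 2
add 1: [7, 5, 1] len 3
add 5 (repeat 5, move left end past it): [1, 5] len 2
add 7: [1, 5, 7] len 3
add 6: [1, 5, 7, 6] len 4
add 1 (repeat 1, move left end past it): [5, 7, 6, 1] len 4
add 6 (repeat 6, move left end past it): [1, 6] len 2
add 5: [1, 6, 5] len 3
add 3: [1, 6, 5, 3] len 4
add 6 (repeat 6, move left end past it): [5, 3, 6] len 3
add 1: [5, 3, 6, 1] len 4
add 6 (repeat 6, move left end past it): [1, 6] len 2
add 6 (repeat 6, move left end past it): [6] len 1
add 6 (repeat 6, move left end past it): [6] len 1
add 5: [6, 5] len 2
add 6 (repeat 6, move left end past it): [5, 6] len 2
add 5 (repeat 5, move left end past it): [6, 5] len 2
add 6 (repeat 6, move left end past it): [5, 6] len 2
Longest all-distinct length: 4.

4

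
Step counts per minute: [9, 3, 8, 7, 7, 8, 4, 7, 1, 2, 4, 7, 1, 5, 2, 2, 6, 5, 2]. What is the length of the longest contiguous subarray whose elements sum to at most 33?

add 9: [9] sum 9, len 1
add 3: [9, 3] sum 12, len 2
add 8: [9, 3, 8] sum 20, len 3
add 7: [9, 3, 8, 7] sum 27, len 4
add 7: [3, 8, 7, 7] sum 25, len 4
add 8: [3, 8, 7, 7, 8] sum 33, len 5
add 4: [7, 7, 8, 4] sum 26, len 4
add 7: [7, 7, 8, 4, 7] sum 33, len 5
add 1: [7, 8, 4, 7, 1] sum 27, len 5
add 2: [7, 8, 4, 7, 1, 2] sum 29, len 6
add 4: [7, 8, 4, 7, 1, 2, 4] sum 33, len 7
add 7: [8, 4, 7, 1, 2, 4, 7] sum 33, len 7
add 1: [4, 7, 1, 2, 4, 7, 1] sum 26, len 7
add 5: [4, 7, 1, 2, 4, 7, 1, 5] sum 31, len 8
add 2: [4, 7, 1, 2, 4, 7, 1, 5, 2] sum 33, len 9
add 2: [7, 1, 2, 4, 7, 1, 5, 2, 2] sum 31, len 9
add 6: [1, 2, 4, 7, 1, 5, 2, 2, 6] sum 30, len 9
add 5: [4, 7, 1, 5, 2, 2, 6, 5] sum 32, len 8
add 2: [7, 1, 5, 2, 2, 6, 5, 2] sum 30, len 8
Longest length seen: 9.

9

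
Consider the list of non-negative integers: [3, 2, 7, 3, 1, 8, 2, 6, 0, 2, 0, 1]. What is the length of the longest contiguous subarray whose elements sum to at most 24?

9

Extend to the right; shrink from the left whenever the sum exceeds 24:
[3] sum 3 len 1
[3, 2] sum 5 len 2
[3, 2, 7] sum 12 len 3
[3, 2, 7, 3] sum 15 len 4
[3, 2, 7, 3, 1] sum 16 len 5
[3, 2, 7, 3, 1, 8] sum 24 len 6
[2, 7, 3, 1, 8, 2] sum 23 len 6
[3, 1, 8, 2, 6] sum 20 len 5
[3, 1, 8, 2, 6, 0] sum 20 len 6
[3, 1, 8, 2, 6, 0, 2] sum 22 len 7
[3, 1, 8, 2, 6, 0, 2, 0] sum 22 len 8
[3, 1, 8, 2, 6, 0, 2, 0, 1] sum 23 len 9
Longest length seen: 9.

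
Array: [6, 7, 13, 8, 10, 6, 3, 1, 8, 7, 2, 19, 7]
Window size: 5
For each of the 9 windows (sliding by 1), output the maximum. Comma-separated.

13, 13, 13, 10, 10, 8, 8, 19, 19

[6, 7, 13, 8, 10] → max 13
[7, 13, 8, 10, 6] → max 13
[13, 8, 10, 6, 3] → max 13
[8, 10, 6, 3, 1] → max 10
[10, 6, 3, 1, 8] → max 10
[6, 3, 1, 8, 7] → max 8
[3, 1, 8, 7, 2] → max 8
[1, 8, 7, 2, 19] → max 19
[8, 7, 2, 19, 7] → max 19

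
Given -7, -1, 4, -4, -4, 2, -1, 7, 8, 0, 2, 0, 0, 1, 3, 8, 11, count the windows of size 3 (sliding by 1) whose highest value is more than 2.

10

-7 -1 4 → max 4  > 2 ✓
-1 4 -4 → max 4  > 2 ✓
4 -4 -4 → max 4  > 2 ✓
-4 -4 2 → max 2
-4 2 -1 → max 2
2 -1 7 → max 7  > 2 ✓
-1 7 8 → max 8  > 2 ✓
7 8 0 → max 8  > 2 ✓
8 0 2 → max 8  > 2 ✓
0 2 0 → max 2
2 0 0 → max 2
0 0 1 → max 1
0 1 3 → max 3  > 2 ✓
1 3 8 → max 8  > 2 ✓
3 8 11 → max 11  > 2 ✓
10 windows satisfy the condition.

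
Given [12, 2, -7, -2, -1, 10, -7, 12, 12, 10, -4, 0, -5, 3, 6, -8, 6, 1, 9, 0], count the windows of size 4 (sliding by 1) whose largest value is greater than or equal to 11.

[12, 2, -7, -2] → max 12  ≥ 11 ✓
[2, -7, -2, -1] → max 2
[-7, -2, -1, 10] → max 10
[-2, -1, 10, -7] → max 10
[-1, 10, -7, 12] → max 12  ≥ 11 ✓
[10, -7, 12, 12] → max 12  ≥ 11 ✓
[-7, 12, 12, 10] → max 12  ≥ 11 ✓
[12, 12, 10, -4] → max 12  ≥ 11 ✓
[12, 10, -4, 0] → max 12  ≥ 11 ✓
[10, -4, 0, -5] → max 10
[-4, 0, -5, 3] → max 3
[0, -5, 3, 6] → max 6
[-5, 3, 6, -8] → max 6
[3, 6, -8, 6] → max 6
[6, -8, 6, 1] → max 6
[-8, 6, 1, 9] → max 9
[6, 1, 9, 0] → max 9
6 windows satisfy the condition.

6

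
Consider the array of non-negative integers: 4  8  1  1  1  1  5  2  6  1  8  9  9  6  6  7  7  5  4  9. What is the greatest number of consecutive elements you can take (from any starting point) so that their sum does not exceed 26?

9

[4] sum 4 len 1
[4, 8] sum 12 len 2
[4, 8, 1] sum 13 len 3
[4, 8, 1, 1] sum 14 len 4
[4, 8, 1, 1, 1] sum 15 len 5
[4, 8, 1, 1, 1, 1] sum 16 len 6
[4, 8, 1, 1, 1, 1, 5] sum 21 len 7
[4, 8, 1, 1, 1, 1, 5, 2] sum 23 len 8
[8, 1, 1, 1, 1, 5, 2, 6] sum 25 len 8
[8, 1, 1, 1, 1, 5, 2, 6, 1] sum 26 len 9
[1, 1, 1, 1, 5, 2, 6, 1, 8] sum 26 len 9
[2, 6, 1, 8, 9] sum 26 len 5
[8, 9, 9] sum 26 len 3
[9, 9, 6] sum 24 len 3
[9, 6, 6] sum 21 len 3
[6, 6, 7] sum 19 len 3
[6, 6, 7, 7] sum 26 len 4
[6, 7, 7, 5] sum 25 len 4
[7, 7, 5, 4] sum 23 len 4
[7, 5, 4, 9] sum 25 len 4
Longest length seen: 9.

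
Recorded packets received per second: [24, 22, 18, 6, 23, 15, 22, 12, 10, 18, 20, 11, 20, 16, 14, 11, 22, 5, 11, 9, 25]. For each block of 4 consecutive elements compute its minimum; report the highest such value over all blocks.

12

[24, 22, 18, 6] → min 6
[22, 18, 6, 23] → min 6
[18, 6, 23, 15] → min 6
[6, 23, 15, 22] → min 6
[23, 15, 22, 12] → min 12
[15, 22, 12, 10] → min 10
[22, 12, 10, 18] → min 10
[12, 10, 18, 20] → min 10
[10, 18, 20, 11] → min 10
[18, 20, 11, 20] → min 11
[20, 11, 20, 16] → min 11
[11, 20, 16, 14] → min 11
[20, 16, 14, 11] → min 11
[16, 14, 11, 22] → min 11
[14, 11, 22, 5] → min 5
[11, 22, 5, 11] → min 5
[22, 5, 11, 9] → min 5
[5, 11, 9, 25] → min 5
Highest of these is 12.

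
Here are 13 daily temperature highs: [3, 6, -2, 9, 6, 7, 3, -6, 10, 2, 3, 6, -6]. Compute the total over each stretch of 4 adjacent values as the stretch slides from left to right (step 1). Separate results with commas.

16, 19, 20, 25, 10, 14, 9, 9, 21, 5

3 6 -2 9 → sum 16
6 -2 9 6 → sum 19
-2 9 6 7 → sum 20
9 6 7 3 → sum 25
6 7 3 -6 → sum 10
7 3 -6 10 → sum 14
3 -6 10 2 → sum 9
-6 10 2 3 → sum 9
10 2 3 6 → sum 21
2 3 6 -6 → sum 5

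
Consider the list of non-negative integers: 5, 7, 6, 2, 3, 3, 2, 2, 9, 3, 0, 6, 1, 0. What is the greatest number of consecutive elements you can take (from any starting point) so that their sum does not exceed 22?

7

Extend to the right; shrink from the left whenever the sum exceeds 22:
[5] sum 5 len 1
[5, 7] sum 12 len 2
[5, 7, 6] sum 18 len 3
[5, 7, 6, 2] sum 20 len 4
[7, 6, 2, 3] sum 18 len 4
[7, 6, 2, 3, 3] sum 21 len 5
[6, 2, 3, 3, 2] sum 16 len 5
[6, 2, 3, 3, 2, 2] sum 18 len 6
[2, 3, 3, 2, 2, 9] sum 21 len 6
[3, 3, 2, 2, 9, 3] sum 22 len 6
[3, 3, 2, 2, 9, 3, 0] sum 22 len 7
[2, 2, 9, 3, 0, 6] sum 22 len 6
[2, 9, 3, 0, 6, 1] sum 21 len 6
[2, 9, 3, 0, 6, 1, 0] sum 21 len 7
Longest length seen: 7.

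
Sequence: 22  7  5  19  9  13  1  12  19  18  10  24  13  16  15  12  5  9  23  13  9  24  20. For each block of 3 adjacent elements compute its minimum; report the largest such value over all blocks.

[22, 7, 5] → min 5
[7, 5, 19] → min 5
[5, 19, 9] → min 5
[19, 9, 13] → min 9
[9, 13, 1] → min 1
[13, 1, 12] → min 1
[1, 12, 19] → min 1
[12, 19, 18] → min 12
[19, 18, 10] → min 10
[18, 10, 24] → min 10
[10, 24, 13] → min 10
[24, 13, 16] → min 13
[13, 16, 15] → min 13
[16, 15, 12] → min 12
[15, 12, 5] → min 5
[12, 5, 9] → min 5
[5, 9, 23] → min 5
[9, 23, 13] → min 9
[23, 13, 9] → min 9
[13, 9, 24] → min 9
[9, 24, 20] → min 9
Largest of these is 13.

13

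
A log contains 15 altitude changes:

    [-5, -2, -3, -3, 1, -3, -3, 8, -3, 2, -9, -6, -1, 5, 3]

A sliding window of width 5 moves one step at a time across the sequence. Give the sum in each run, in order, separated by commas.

[-5, -2, -3, -3, 1] → sum -12
[-2, -3, -3, 1, -3] → sum -10
[-3, -3, 1, -3, -3] → sum -11
[-3, 1, -3, -3, 8] → sum 0
[1, -3, -3, 8, -3] → sum 0
[-3, -3, 8, -3, 2] → sum 1
[-3, 8, -3, 2, -9] → sum -5
[8, -3, 2, -9, -6] → sum -8
[-3, 2, -9, -6, -1] → sum -17
[2, -9, -6, -1, 5] → sum -9
[-9, -6, -1, 5, 3] → sum -8

-12, -10, -11, 0, 0, 1, -5, -8, -17, -9, -8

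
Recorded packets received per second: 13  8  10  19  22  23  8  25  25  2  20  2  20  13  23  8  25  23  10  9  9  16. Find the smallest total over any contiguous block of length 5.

13 8 10 19 22 → sum 72
8 10 19 22 23 → sum 82
10 19 22 23 8 → sum 82
19 22 23 8 25 → sum 97
22 23 8 25 25 → sum 103
23 8 25 25 2 → sum 83
8 25 25 2 20 → sum 80
25 25 2 20 2 → sum 74
25 2 20 2 20 → sum 69
2 20 2 20 13 → sum 57
20 2 20 13 23 → sum 78
2 20 13 23 8 → sum 66
20 13 23 8 25 → sum 89
13 23 8 25 23 → sum 92
23 8 25 23 10 → sum 89
8 25 23 10 9 → sum 75
25 23 10 9 9 → sum 76
23 10 9 9 16 → sum 67
Smallest of these is 57.

57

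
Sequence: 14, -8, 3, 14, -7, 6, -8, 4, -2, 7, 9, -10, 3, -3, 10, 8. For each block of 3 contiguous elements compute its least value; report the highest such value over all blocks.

-2

(14, -8, 3) → min -8
(-8, 3, 14) → min -8
(3, 14, -7) → min -7
(14, -7, 6) → min -7
(-7, 6, -8) → min -8
(6, -8, 4) → min -8
(-8, 4, -2) → min -8
(4, -2, 7) → min -2
(-2, 7, 9) → min -2
(7, 9, -10) → min -10
(9, -10, 3) → min -10
(-10, 3, -3) → min -10
(3, -3, 10) → min -3
(-3, 10, 8) → min -3
Highest of these is -2.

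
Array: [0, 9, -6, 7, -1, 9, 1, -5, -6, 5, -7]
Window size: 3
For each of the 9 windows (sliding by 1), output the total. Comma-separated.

[0, 9, -6] → sum 3
[9, -6, 7] → sum 10
[-6, 7, -1] → sum 0
[7, -1, 9] → sum 15
[-1, 9, 1] → sum 9
[9, 1, -5] → sum 5
[1, -5, -6] → sum -10
[-5, -6, 5] → sum -6
[-6, 5, -7] → sum -8

3, 10, 0, 15, 9, 5, -10, -6, -8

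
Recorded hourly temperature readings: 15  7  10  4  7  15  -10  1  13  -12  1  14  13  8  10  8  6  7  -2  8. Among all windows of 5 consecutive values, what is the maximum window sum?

53

(15, 7, 10, 4, 7) → sum 43
(7, 10, 4, 7, 15) → sum 43
(10, 4, 7, 15, -10) → sum 26
(4, 7, 15, -10, 1) → sum 17
(7, 15, -10, 1, 13) → sum 26
(15, -10, 1, 13, -12) → sum 7
(-10, 1, 13, -12, 1) → sum -7
(1, 13, -12, 1, 14) → sum 17
(13, -12, 1, 14, 13) → sum 29
(-12, 1, 14, 13, 8) → sum 24
(1, 14, 13, 8, 10) → sum 46
(14, 13, 8, 10, 8) → sum 53
(13, 8, 10, 8, 6) → sum 45
(8, 10, 8, 6, 7) → sum 39
(10, 8, 6, 7, -2) → sum 29
(8, 6, 7, -2, 8) → sum 27
Maximum of these is 53.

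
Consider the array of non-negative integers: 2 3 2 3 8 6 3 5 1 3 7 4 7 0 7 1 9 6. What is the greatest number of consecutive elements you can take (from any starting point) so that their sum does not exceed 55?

add 2: [2] sum 2, len 1
add 3: [2, 3] sum 5, len 2
add 2: [2, 3, 2] sum 7, len 3
add 3: [2, 3, 2, 3] sum 10, len 4
add 8: [2, 3, 2, 3, 8] sum 18, len 5
add 6: [2, 3, 2, 3, 8, 6] sum 24, len 6
add 3: [2, 3, 2, 3, 8, 6, 3] sum 27, len 7
add 5: [2, 3, 2, 3, 8, 6, 3, 5] sum 32, len 8
add 1: [2, 3, 2, 3, 8, 6, 3, 5, 1] sum 33, len 9
add 3: [2, 3, 2, 3, 8, 6, 3, 5, 1, 3] sum 36, len 10
add 7: [2, 3, 2, 3, 8, 6, 3, 5, 1, 3, 7] sum 43, len 11
add 4: [2, 3, 2, 3, 8, 6, 3, 5, 1, 3, 7, 4] sum 47, len 12
add 7: [2, 3, 2, 3, 8, 6, 3, 5, 1, 3, 7, 4, 7] sum 54, len 13
add 0: [2, 3, 2, 3, 8, 6, 3, 5, 1, 3, 7, 4, 7, 0] sum 54, len 14
add 7: [3, 8, 6, 3, 5, 1, 3, 7, 4, 7, 0, 7] sum 54, len 12
add 1: [3, 8, 6, 3, 5, 1, 3, 7, 4, 7, 0, 7, 1] sum 55, len 13
add 9: [6, 3, 5, 1, 3, 7, 4, 7, 0, 7, 1, 9] sum 53, len 12
add 6: [3, 5, 1, 3, 7, 4, 7, 0, 7, 1, 9, 6] sum 53, len 12
Longest length seen: 14.

14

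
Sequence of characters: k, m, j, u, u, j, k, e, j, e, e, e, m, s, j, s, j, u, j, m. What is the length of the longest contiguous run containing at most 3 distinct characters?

7

[k] 1 distinct, len 1
[k, m] 2 distinct, len 2
[k, m, j] 3 distinct, len 3
[m, j, u] 3 distinct, len 3
[m, j, u, u] 3 distinct, len 4
[m, j, u, u, j] 3 distinct, len 5
[j, u, u, j, k] 3 distinct, len 5
[j, k, e] 3 distinct, len 3
[j, k, e, j] 3 distinct, len 4
[j, k, e, j, e] 3 distinct, len 5
[j, k, e, j, e, e] 3 distinct, len 6
[j, k, e, j, e, e, e] 3 distinct, len 7
[e, j, e, e, e, m] 3 distinct, len 6
[e, e, e, m, s] 3 distinct, len 5
[m, s, j] 3 distinct, len 3
[m, s, j, s] 3 distinct, len 4
[m, s, j, s, j] 3 distinct, len 5
[s, j, s, j, u] 3 distinct, len 5
[s, j, s, j, u, j] 3 distinct, len 6
[j, u, j, m] 3 distinct, len 4
Longest length with ≤3 distinct: 7.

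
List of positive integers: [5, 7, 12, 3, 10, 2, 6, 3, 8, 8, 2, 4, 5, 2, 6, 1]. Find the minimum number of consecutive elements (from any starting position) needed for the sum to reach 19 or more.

Extend right; whenever the sum reaches 19, record the length and shrink from the left:
add 5: running sum 5 < 19
add 7: running sum 12 < 19
add 12: shortest ending here [7, 12] sum 19, len 2
add 3: shortest ending here [7, 12, 3] sum 22, len 3
add 10: shortest ending here [12, 3, 10] sum 25, len 3
add 2: shortest ending here [12, 3, 10, 2] sum 27, len 4
add 6: shortest ending here [3, 10, 2, 6] sum 21, len 4
add 3: shortest ending here [10, 2, 6, 3] sum 21, len 4
add 8: shortest ending here [2, 6, 3, 8] sum 19, len 4
add 8: shortest ending here [3, 8, 8] sum 19, len 3
add 2: shortest ending here [3, 8, 8, 2] sum 21, len 4
add 4: shortest ending here [8, 8, 2, 4] sum 22, len 4
add 5: shortest ending here [8, 2, 4, 5] sum 19, len 4
add 2: shortest ending here [8, 2, 4, 5, 2] sum 21, len 5
add 6: shortest ending here [2, 4, 5, 2, 6] sum 19, len 5
add 1: shortest ending here [2, 4, 5, 2, 6, 1] sum 20, len 6
Shortest qualifying length: 2.

2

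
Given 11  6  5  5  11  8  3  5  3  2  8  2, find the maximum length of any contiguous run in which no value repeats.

[11] len 1
[11, 6] len 2
[11, 6, 5] len 3
[5] len 1
[5, 11] len 2
[5, 11, 8] len 3
[5, 11, 8, 3] len 4
[11, 8, 3, 5] len 4
[5, 3] len 2
[5, 3, 2] len 3
[5, 3, 2, 8] len 4
[8, 2] len 2
Longest all-distinct length: 4.

4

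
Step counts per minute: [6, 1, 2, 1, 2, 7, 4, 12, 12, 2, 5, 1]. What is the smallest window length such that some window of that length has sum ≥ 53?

Extend right; whenever the sum reaches 53, record the length and shrink from the left:
add 6: running sum 6 < 53
add 1: running sum 7 < 53
add 2: running sum 9 < 53
add 1: running sum 10 < 53
add 2: running sum 12 < 53
add 7: running sum 19 < 53
add 4: running sum 23 < 53
add 12: running sum 35 < 53
add 12: running sum 47 < 53
add 2: running sum 49 < 53
end 10: [6, 1, 2, 1, 2, 7, 4, 12, 12, 2, 5] sum 54, len 11
end 11: [6, 1, 2, 1, 2, 7, 4, 12, 12, 2, 5, 1] sum 55, len 12
Shortest qualifying length: 11.

11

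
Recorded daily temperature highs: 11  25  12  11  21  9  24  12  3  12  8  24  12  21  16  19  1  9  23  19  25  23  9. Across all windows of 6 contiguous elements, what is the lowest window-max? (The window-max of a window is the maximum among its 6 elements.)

21

[11, 25, 12, 11, 21, 9] → max 25
[25, 12, 11, 21, 9, 24] → max 25
[12, 11, 21, 9, 24, 12] → max 24
[11, 21, 9, 24, 12, 3] → max 24
[21, 9, 24, 12, 3, 12] → max 24
[9, 24, 12, 3, 12, 8] → max 24
[24, 12, 3, 12, 8, 24] → max 24
[12, 3, 12, 8, 24, 12] → max 24
[3, 12, 8, 24, 12, 21] → max 24
[12, 8, 24, 12, 21, 16] → max 24
[8, 24, 12, 21, 16, 19] → max 24
[24, 12, 21, 16, 19, 1] → max 24
[12, 21, 16, 19, 1, 9] → max 21
[21, 16, 19, 1, 9, 23] → max 23
[16, 19, 1, 9, 23, 19] → max 23
[19, 1, 9, 23, 19, 25] → max 25
[1, 9, 23, 19, 25, 23] → max 25
[9, 23, 19, 25, 23, 9] → max 25
Lowest of these is 21.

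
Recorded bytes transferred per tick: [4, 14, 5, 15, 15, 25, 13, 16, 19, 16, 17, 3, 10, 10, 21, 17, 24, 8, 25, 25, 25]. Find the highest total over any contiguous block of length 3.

Each size-3 window and its sum:
(4, 14, 5) → sum 23
(14, 5, 15) → sum 34
(5, 15, 15) → sum 35
(15, 15, 25) → sum 55
(15, 25, 13) → sum 53
(25, 13, 16) → sum 54
(13, 16, 19) → sum 48
(16, 19, 16) → sum 51
(19, 16, 17) → sum 52
(16, 17, 3) → sum 36
(17, 3, 10) → sum 30
(3, 10, 10) → sum 23
(10, 10, 21) → sum 41
(10, 21, 17) → sum 48
(21, 17, 24) → sum 62
(17, 24, 8) → sum 49
(24, 8, 25) → sum 57
(8, 25, 25) → sum 58
(25, 25, 25) → sum 75
Highest of these is 75.

75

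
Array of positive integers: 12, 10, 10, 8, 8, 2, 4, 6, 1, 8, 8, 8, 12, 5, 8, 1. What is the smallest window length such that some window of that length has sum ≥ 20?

add 12: running sum 12 < 20
end 1: [12, 10] sum 22, len 2
end 2: [10, 10] sum 20, len 2
end 3: [10, 10, 8] sum 28, len 3
end 4: [10, 8, 8] sum 26, len 3
end 5: [10, 8, 8, 2] sum 28, len 4
end 6: [8, 8, 2, 4] sum 22, len 4
end 7: [8, 2, 4, 6] sum 20, len 4
end 8: [8, 2, 4, 6, 1] sum 21, len 5
end 9: [2, 4, 6, 1, 8] sum 21, len 5
end 10: [6, 1, 8, 8] sum 23, len 4
end 11: [8, 8, 8] sum 24, len 3
end 12: [8, 12] sum 20, len 2
end 13: [8, 12, 5] sum 25, len 3
end 14: [12, 5, 8] sum 25, len 3
end 15: [12, 5, 8, 1] sum 26, len 4
Shortest qualifying length: 2.

2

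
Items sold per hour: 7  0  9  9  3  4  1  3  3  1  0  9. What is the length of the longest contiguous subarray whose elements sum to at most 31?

8

[7] sum 7 len 1
[7, 0] sum 7 len 2
[7, 0, 9] sum 16 len 3
[7, 0, 9, 9] sum 25 len 4
[7, 0, 9, 9, 3] sum 28 len 5
[0, 9, 9, 3, 4] sum 25 len 5
[0, 9, 9, 3, 4, 1] sum 26 len 6
[0, 9, 9, 3, 4, 1, 3] sum 29 len 7
[9, 3, 4, 1, 3, 3] sum 23 len 6
[9, 3, 4, 1, 3, 3, 1] sum 24 len 7
[9, 3, 4, 1, 3, 3, 1, 0] sum 24 len 8
[3, 4, 1, 3, 3, 1, 0, 9] sum 24 len 8
Longest length seen: 8.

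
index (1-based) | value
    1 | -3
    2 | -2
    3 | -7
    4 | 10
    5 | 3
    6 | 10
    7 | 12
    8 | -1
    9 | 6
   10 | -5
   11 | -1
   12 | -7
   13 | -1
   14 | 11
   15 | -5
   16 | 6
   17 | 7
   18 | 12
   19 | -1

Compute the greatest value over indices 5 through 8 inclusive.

Elements at indices 5..8: 3, 10, 12, -1
max(3, 10, 12, -1) = 12

12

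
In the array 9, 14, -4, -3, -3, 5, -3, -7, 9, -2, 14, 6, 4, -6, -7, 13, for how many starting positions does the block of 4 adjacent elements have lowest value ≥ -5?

9 14 -4 -3 → min -4  ≥ -5 ✓
14 -4 -3 -3 → min -4  ≥ -5 ✓
-4 -3 -3 5 → min -4  ≥ -5 ✓
-3 -3 5 -3 → min -3  ≥ -5 ✓
-3 5 -3 -7 → min -7
5 -3 -7 9 → min -7
-3 -7 9 -2 → min -7
-7 9 -2 14 → min -7
9 -2 14 6 → min -2  ≥ -5 ✓
-2 14 6 4 → min -2  ≥ -5 ✓
14 6 4 -6 → min -6
6 4 -6 -7 → min -7
4 -6 -7 13 → min -7
6 windows satisfy the condition.

6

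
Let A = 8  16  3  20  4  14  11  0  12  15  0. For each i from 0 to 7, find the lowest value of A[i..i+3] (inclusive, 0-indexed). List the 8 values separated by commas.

8 16 3 20 → min 3
16 3 20 4 → min 3
3 20 4 14 → min 3
20 4 14 11 → min 4
4 14 11 0 → min 0
14 11 0 12 → min 0
11 0 12 15 → min 0
0 12 15 0 → min 0

3, 3, 3, 4, 0, 0, 0, 0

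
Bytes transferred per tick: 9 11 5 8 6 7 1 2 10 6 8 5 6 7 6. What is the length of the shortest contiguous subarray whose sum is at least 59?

add 9: running sum 9 < 59
add 11: running sum 20 < 59
add 5: running sum 25 < 59
add 8: running sum 33 < 59
add 6: running sum 39 < 59
add 7: running sum 46 < 59
add 1: running sum 47 < 59
add 2: running sum 49 < 59
add 10: shortest ending here [9, 11, 5, 8, 6, 7, 1, 2, 10] sum 59, len 9
add 6: shortest ending here [9, 11, 5, 8, 6, 7, 1, 2, 10, 6] sum 65, len 10
add 8: shortest ending here [11, 5, 8, 6, 7, 1, 2, 10, 6, 8] sum 64, len 10
add 5: shortest ending here [11, 5, 8, 6, 7, 1, 2, 10, 6, 8, 5] sum 69, len 11
add 6: shortest ending here [8, 6, 7, 1, 2, 10, 6, 8, 5, 6] sum 59, len 10
add 7: shortest ending here [8, 6, 7, 1, 2, 10, 6, 8, 5, 6, 7] sum 66, len 11
add 6: shortest ending here [6, 7, 1, 2, 10, 6, 8, 5, 6, 7, 6] sum 64, len 11
Shortest qualifying length: 9.

9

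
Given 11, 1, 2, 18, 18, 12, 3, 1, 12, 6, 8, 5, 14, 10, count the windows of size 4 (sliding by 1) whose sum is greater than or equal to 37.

4

[11, 1, 2, 18] → sum 32
[1, 2, 18, 18] → sum 39  ≥ 37 ✓
[2, 18, 18, 12] → sum 50  ≥ 37 ✓
[18, 18, 12, 3] → sum 51  ≥ 37 ✓
[18, 12, 3, 1] → sum 34
[12, 3, 1, 12] → sum 28
[3, 1, 12, 6] → sum 22
[1, 12, 6, 8] → sum 27
[12, 6, 8, 5] → sum 31
[6, 8, 5, 14] → sum 33
[8, 5, 14, 10] → sum 37  ≥ 37 ✓
4 windows satisfy the condition.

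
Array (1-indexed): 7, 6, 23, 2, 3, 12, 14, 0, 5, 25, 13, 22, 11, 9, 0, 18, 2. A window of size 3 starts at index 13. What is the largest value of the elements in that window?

11

Elements at indices 13..15: 11, 9, 0
max(11, 9, 0) = 11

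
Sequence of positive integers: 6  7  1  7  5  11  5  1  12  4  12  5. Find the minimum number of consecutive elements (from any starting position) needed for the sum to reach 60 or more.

9

add 6: running sum 6 < 60
add 7: running sum 13 < 60
add 1: running sum 14 < 60
add 7: running sum 21 < 60
add 5: running sum 26 < 60
add 11: running sum 37 < 60
add 5: running sum 42 < 60
add 1: running sum 43 < 60
add 12: running sum 55 < 60
add 4: running sum 59 < 60
end 10: [7, 1, 7, 5, 11, 5, 1, 12, 4, 12] sum 65, len 10
end 11: [7, 5, 11, 5, 1, 12, 4, 12, 5] sum 62, len 9
Shortest qualifying length: 9.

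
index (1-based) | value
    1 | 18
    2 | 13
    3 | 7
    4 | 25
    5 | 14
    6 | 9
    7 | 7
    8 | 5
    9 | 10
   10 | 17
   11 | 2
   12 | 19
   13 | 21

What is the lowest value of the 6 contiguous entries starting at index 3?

Elements at indices 3..8: 7, 25, 14, 9, 7, 5
min(7, 25, 14, 9, 7, 5) = 5

5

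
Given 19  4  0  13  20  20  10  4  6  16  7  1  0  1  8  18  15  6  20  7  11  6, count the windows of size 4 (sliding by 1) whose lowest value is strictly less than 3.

9

(19, 4, 0, 13) → min 0  < 3 ✓
(4, 0, 13, 20) → min 0  < 3 ✓
(0, 13, 20, 20) → min 0  < 3 ✓
(13, 20, 20, 10) → min 10
(20, 20, 10, 4) → min 4
(20, 10, 4, 6) → min 4
(10, 4, 6, 16) → min 4
(4, 6, 16, 7) → min 4
(6, 16, 7, 1) → min 1  < 3 ✓
(16, 7, 1, 0) → min 0  < 3 ✓
(7, 1, 0, 1) → min 0  < 3 ✓
(1, 0, 1, 8) → min 0  < 3 ✓
(0, 1, 8, 18) → min 0  < 3 ✓
(1, 8, 18, 15) → min 1  < 3 ✓
(8, 18, 15, 6) → min 6
(18, 15, 6, 20) → min 6
(15, 6, 20, 7) → min 6
(6, 20, 7, 11) → min 6
(20, 7, 11, 6) → min 6
9 windows satisfy the condition.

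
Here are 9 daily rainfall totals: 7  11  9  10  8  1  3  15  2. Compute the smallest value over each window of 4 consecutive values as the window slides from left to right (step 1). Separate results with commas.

Sliding a size-4 window across the 9 values:
7 11 9 10 → min 7
11 9 10 8 → min 8
9 10 8 1 → min 1
10 8 1 3 → min 1
8 1 3 15 → min 1
1 3 15 2 → min 1

7, 8, 1, 1, 1, 1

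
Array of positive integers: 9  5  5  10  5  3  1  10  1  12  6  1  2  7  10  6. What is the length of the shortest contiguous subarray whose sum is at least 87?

add 9: running sum 9 < 87
add 5: running sum 14 < 87
add 5: running sum 19 < 87
add 10: running sum 29 < 87
add 5: running sum 34 < 87
add 3: running sum 37 < 87
add 1: running sum 38 < 87
add 10: running sum 48 < 87
add 1: running sum 49 < 87
add 12: running sum 61 < 87
add 6: running sum 67 < 87
add 1: running sum 68 < 87
add 2: running sum 70 < 87
add 7: running sum 77 < 87
add 10: shortest ending here [9, 5, 5, 10, 5, 3, 1, 10, 1, 12, 6, 1, 2, 7, 10] sum 87, len 15
add 6: shortest ending here [9, 5, 5, 10, 5, 3, 1, 10, 1, 12, 6, 1, 2, 7, 10, 6] sum 93, len 16
Shortest qualifying length: 15.

15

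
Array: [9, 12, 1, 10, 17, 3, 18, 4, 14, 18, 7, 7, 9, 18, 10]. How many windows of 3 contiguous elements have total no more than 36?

10

9 12 1 → sum 22  ≤ 36 ✓
12 1 10 → sum 23  ≤ 36 ✓
1 10 17 → sum 28  ≤ 36 ✓
10 17 3 → sum 30  ≤ 36 ✓
17 3 18 → sum 38
3 18 4 → sum 25  ≤ 36 ✓
18 4 14 → sum 36  ≤ 36 ✓
4 14 18 → sum 36  ≤ 36 ✓
14 18 7 → sum 39
18 7 7 → sum 32  ≤ 36 ✓
7 7 9 → sum 23  ≤ 36 ✓
7 9 18 → sum 34  ≤ 36 ✓
9 18 10 → sum 37
10 windows satisfy the condition.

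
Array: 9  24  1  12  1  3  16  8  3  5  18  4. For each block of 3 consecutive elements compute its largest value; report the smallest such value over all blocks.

Window maxs for each of the 10 positions:
[9, 24, 1] → max 24
[24, 1, 12] → max 24
[1, 12, 1] → max 12
[12, 1, 3] → max 12
[1, 3, 16] → max 16
[3, 16, 8] → max 16
[16, 8, 3] → max 16
[8, 3, 5] → max 8
[3, 5, 18] → max 18
[5, 18, 4] → max 18
Smallest of these is 8.

8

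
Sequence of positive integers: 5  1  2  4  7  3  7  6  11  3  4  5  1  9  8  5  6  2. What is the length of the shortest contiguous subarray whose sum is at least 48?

add 5: running sum 5 < 48
add 1: running sum 6 < 48
add 2: running sum 8 < 48
add 4: running sum 12 < 48
add 7: running sum 19 < 48
add 3: running sum 22 < 48
add 7: running sum 29 < 48
add 6: running sum 35 < 48
add 11: running sum 46 < 48
end 9: [5, 1, 2, 4, 7, 3, 7, 6, 11, 3] sum 49, len 10
end 10: [1, 2, 4, 7, 3, 7, 6, 11, 3, 4] sum 48, len 10
end 11: [4, 7, 3, 7, 6, 11, 3, 4, 5] sum 50, len 9
end 12: [4, 7, 3, 7, 6, 11, 3, 4, 5, 1] sum 51, len 10
end 13: [3, 7, 6, 11, 3, 4, 5, 1, 9] sum 49, len 9
end 14: [7, 6, 11, 3, 4, 5, 1, 9, 8] sum 54, len 9
end 15: [6, 11, 3, 4, 5, 1, 9, 8, 5] sum 52, len 9
end 16: [11, 3, 4, 5, 1, 9, 8, 5, 6] sum 52, len 9
end 17: [11, 3, 4, 5, 1, 9, 8, 5, 6, 2] sum 54, len 10
Shortest qualifying length: 9.

9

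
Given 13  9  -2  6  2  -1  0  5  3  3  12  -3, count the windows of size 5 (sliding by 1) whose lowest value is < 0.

[13, 9, -2, 6, 2] → min -2  < 0 ✓
[9, -2, 6, 2, -1] → min -2  < 0 ✓
[-2, 6, 2, -1, 0] → min -2  < 0 ✓
[6, 2, -1, 0, 5] → min -1  < 0 ✓
[2, -1, 0, 5, 3] → min -1  < 0 ✓
[-1, 0, 5, 3, 3] → min -1  < 0 ✓
[0, 5, 3, 3, 12] → min 0
[5, 3, 3, 12, -3] → min -3  < 0 ✓
7 windows satisfy the condition.

7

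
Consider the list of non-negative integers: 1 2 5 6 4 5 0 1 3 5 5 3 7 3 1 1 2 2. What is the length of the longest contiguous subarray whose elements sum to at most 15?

Extend to the right; shrink from the left whenever the sum exceeds 15:
[1] sum 1 len 1
[1, 2] sum 3 len 2
[1, 2, 5] sum 8 len 3
[1, 2, 5, 6] sum 14 len 4
[5, 6, 4] sum 15 len 3
[6, 4, 5] sum 15 len 3
[6, 4, 5, 0] sum 15 len 4
[4, 5, 0, 1] sum 10 len 4
[4, 5, 0, 1, 3] sum 13 len 5
[5, 0, 1, 3, 5] sum 14 len 5
[0, 1, 3, 5, 5] sum 14 len 5
[5, 5, 3] sum 13 len 3
[5, 3, 7] sum 15 len 3
[3, 7, 3] sum 13 len 3
[3, 7, 3, 1] sum 14 len 4
[3, 7, 3, 1, 1] sum 15 len 5
[7, 3, 1, 1, 2] sum 14 len 5
[3, 1, 1, 2, 2] sum 9 len 5
Longest length seen: 5.

5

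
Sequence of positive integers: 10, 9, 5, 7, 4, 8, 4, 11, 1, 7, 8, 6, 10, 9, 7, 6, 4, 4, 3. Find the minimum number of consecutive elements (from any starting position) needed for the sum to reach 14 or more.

Extend right; whenever the sum reaches 14, record the length and shrink from the left:
add 10: running sum 10 < 14
end 1: [10, 9] sum 19, len 2
end 2: [9, 5] sum 14, len 2
end 3: [9, 5, 7] sum 21, len 3
end 4: [5, 7, 4] sum 16, len 3
end 5: [7, 4, 8] sum 19, len 3
end 6: [4, 8, 4] sum 16, len 3
end 7: [4, 11] sum 15, len 2
end 8: [4, 11, 1] sum 16, len 3
end 9: [11, 1, 7] sum 19, len 3
end 10: [7, 8] sum 15, len 2
end 11: [8, 6] sum 14, len 2
end 12: [6, 10] sum 16, len 2
end 13: [10, 9] sum 19, len 2
end 14: [9, 7] sum 16, len 2
end 15: [9, 7, 6] sum 22, len 3
end 16: [7, 6, 4] sum 17, len 3
end 17: [6, 4, 4] sum 14, len 3
end 18: [6, 4, 4, 3] sum 17, len 4
Shortest qualifying length: 2.

2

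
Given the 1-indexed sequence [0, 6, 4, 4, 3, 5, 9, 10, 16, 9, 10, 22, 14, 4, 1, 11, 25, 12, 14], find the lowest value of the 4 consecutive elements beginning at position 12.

Elements at indices 12..15: 22, 14, 4, 1
min(22, 14, 4, 1) = 1

1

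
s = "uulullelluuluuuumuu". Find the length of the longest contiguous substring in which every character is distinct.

2

add u: [u] len 1
add u (repeat u, move left end past it): [u] len 1
add l: [u, l] len 2
add u (repeat u, move left end past it): [l, u] len 2
add l (repeat l, move left end past it): [u, l] len 2
add l (repeat l, move left end past it): [l] len 1
add e: [l, e] len 2
add l (repeat l, move left end past it): [e, l] len 2
add l (repeat l, move left end past it): [l] len 1
add u: [l, u] len 2
add u (repeat u, move left end past it): [u] len 1
add l: [u, l] len 2
add u (repeat u, move left end past it): [l, u] len 2
add u (repeat u, move left end past it): [u] len 1
add u (repeat u, move left end past it): [u] len 1
add u (repeat u, move left end past it): [u] len 1
add m: [u, m] len 2
add u (repeat u, move left end past it): [m, u] len 2
add u (repeat u, move left end past it): [u] len 1
Longest all-distinct length: 2.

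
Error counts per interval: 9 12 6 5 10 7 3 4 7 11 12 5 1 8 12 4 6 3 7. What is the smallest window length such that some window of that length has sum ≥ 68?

10

add 9: running sum 9 < 68
add 12: running sum 21 < 68
add 6: running sum 27 < 68
add 5: running sum 32 < 68
add 10: running sum 42 < 68
add 7: running sum 49 < 68
add 3: running sum 52 < 68
add 4: running sum 56 < 68
add 7: running sum 63 < 68
add 11: shortest ending here [9, 12, 6, 5, 10, 7, 3, 4, 7, 11] sum 74, len 10
add 12: shortest ending here [12, 6, 5, 10, 7, 3, 4, 7, 11, 12] sum 77, len 10
add 5: shortest ending here [6, 5, 10, 7, 3, 4, 7, 11, 12, 5] sum 70, len 10
add 1: shortest ending here [6, 5, 10, 7, 3, 4, 7, 11, 12, 5, 1] sum 71, len 11
add 8: shortest ending here [10, 7, 3, 4, 7, 11, 12, 5, 1, 8] sum 68, len 10
add 12: shortest ending here [7, 3, 4, 7, 11, 12, 5, 1, 8, 12] sum 70, len 10
add 4: shortest ending here [7, 3, 4, 7, 11, 12, 5, 1, 8, 12, 4] sum 74, len 11
add 6: shortest ending here [4, 7, 11, 12, 5, 1, 8, 12, 4, 6] sum 70, len 10
add 3: shortest ending here [7, 11, 12, 5, 1, 8, 12, 4, 6, 3] sum 69, len 10
add 7: shortest ending here [11, 12, 5, 1, 8, 12, 4, 6, 3, 7] sum 69, len 10
Shortest qualifying length: 10.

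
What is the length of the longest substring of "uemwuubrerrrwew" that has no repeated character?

[u] len 1
[u, e] len 2
[u, e, m] len 3
[u, e, m, w] len 4
[e, m, w, u] len 4
[u] len 1
[u, b] len 2
[u, b, r] len 3
[u, b, r, e] len 4
[e, r] len 2
[r] len 1
[r] len 1
[r, w] len 2
[r, w, e] len 3
[e, w] len 2
Longest all-distinct length: 4.

4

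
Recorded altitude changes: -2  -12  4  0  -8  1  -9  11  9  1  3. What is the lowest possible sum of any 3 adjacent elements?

Each size-3 window and its sum:
[-2, -12, 4] → sum -10
[-12, 4, 0] → sum -8
[4, 0, -8] → sum -4
[0, -8, 1] → sum -7
[-8, 1, -9] → sum -16
[1, -9, 11] → sum 3
[-9, 11, 9] → sum 11
[11, 9, 1] → sum 21
[9, 1, 3] → sum 13
Lowest of these is -16.

-16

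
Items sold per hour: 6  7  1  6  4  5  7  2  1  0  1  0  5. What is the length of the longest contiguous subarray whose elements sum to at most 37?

11

add 6: [6] sum 6, len 1
add 7: [6, 7] sum 13, len 2
add 1: [6, 7, 1] sum 14, len 3
add 6: [6, 7, 1, 6] sum 20, len 4
add 4: [6, 7, 1, 6, 4] sum 24, len 5
add 5: [6, 7, 1, 6, 4, 5] sum 29, len 6
add 7: [6, 7, 1, 6, 4, 5, 7] sum 36, len 7
add 2: [7, 1, 6, 4, 5, 7, 2] sum 32, len 7
add 1: [7, 1, 6, 4, 5, 7, 2, 1] sum 33, len 8
add 0: [7, 1, 6, 4, 5, 7, 2, 1, 0] sum 33, len 9
add 1: [7, 1, 6, 4, 5, 7, 2, 1, 0, 1] sum 34, len 10
add 0: [7, 1, 6, 4, 5, 7, 2, 1, 0, 1, 0] sum 34, len 11
add 5: [1, 6, 4, 5, 7, 2, 1, 0, 1, 0, 5] sum 32, len 11
Longest length seen: 11.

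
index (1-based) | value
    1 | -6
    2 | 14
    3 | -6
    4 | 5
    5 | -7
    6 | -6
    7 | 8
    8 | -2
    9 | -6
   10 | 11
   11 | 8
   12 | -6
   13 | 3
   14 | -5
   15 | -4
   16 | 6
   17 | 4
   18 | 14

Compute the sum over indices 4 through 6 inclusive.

-8

Elements at indices 4..6: 5, -7, -6
sum(5, -7, -6) = -8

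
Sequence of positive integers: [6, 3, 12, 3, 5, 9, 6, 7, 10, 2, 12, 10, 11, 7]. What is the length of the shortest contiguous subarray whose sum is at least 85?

11

add 6: running sum 6 < 85
add 3: running sum 9 < 85
add 12: running sum 21 < 85
add 3: running sum 24 < 85
add 5: running sum 29 < 85
add 9: running sum 38 < 85
add 6: running sum 44 < 85
add 7: running sum 51 < 85
add 10: running sum 61 < 85
add 2: running sum 63 < 85
add 12: running sum 75 < 85
end 11: [6, 3, 12, 3, 5, 9, 6, 7, 10, 2, 12, 10] sum 85, len 12
end 12: [12, 3, 5, 9, 6, 7, 10, 2, 12, 10, 11] sum 87, len 11
end 13: [12, 3, 5, 9, 6, 7, 10, 2, 12, 10, 11, 7] sum 94, len 12
Shortest qualifying length: 11.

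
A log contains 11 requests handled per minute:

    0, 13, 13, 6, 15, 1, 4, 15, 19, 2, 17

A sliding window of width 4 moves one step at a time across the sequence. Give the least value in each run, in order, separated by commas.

[0, 13, 13, 6] → min 0
[13, 13, 6, 15] → min 6
[13, 6, 15, 1] → min 1
[6, 15, 1, 4] → min 1
[15, 1, 4, 15] → min 1
[1, 4, 15, 19] → min 1
[4, 15, 19, 2] → min 2
[15, 19, 2, 17] → min 2

0, 6, 1, 1, 1, 1, 2, 2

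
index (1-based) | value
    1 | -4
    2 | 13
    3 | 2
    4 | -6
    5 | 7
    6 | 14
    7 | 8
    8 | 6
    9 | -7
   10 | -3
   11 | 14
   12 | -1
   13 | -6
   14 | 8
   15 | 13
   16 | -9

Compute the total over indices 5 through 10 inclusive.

25

Elements at indices 5..10: 7, 14, 8, 6, -7, -3
sum(7, 14, 8, 6, -7, -3) = 25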